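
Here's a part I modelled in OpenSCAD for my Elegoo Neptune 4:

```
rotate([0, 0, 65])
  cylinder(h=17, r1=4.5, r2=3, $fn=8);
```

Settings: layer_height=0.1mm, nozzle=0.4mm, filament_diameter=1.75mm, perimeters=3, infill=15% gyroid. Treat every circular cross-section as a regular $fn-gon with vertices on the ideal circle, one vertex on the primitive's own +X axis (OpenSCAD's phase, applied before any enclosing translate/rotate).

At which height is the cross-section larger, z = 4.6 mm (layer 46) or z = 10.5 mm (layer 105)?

layer 46 (z = 4.6 mm)

Layer 46 (z = 4.6): the cone (r1=4.5→r2=3) has section circumradius 4.094 here — a regular 8-gon (area = (8/2)·4.094²·sin(360°/8) = 47.41 mm²); (whole slice rotated 65° about Z — lengths, areas and connectivity unchanged). So its area = 47.41 mm². Layer 105 (z = 10.5): the cone (r1=4.5→r2=3) has section circumradius 3.574 here — a regular 8-gon (area = (8/2)·3.574²·sin(360°/8) = 36.12 mm²); (rotated 65° about Z; rotation is an isometry so areas/perimeters/island counts are preserved). So its area = 36.12 mm². Layer 46 is larger (47.41 vs 36.12 mm²).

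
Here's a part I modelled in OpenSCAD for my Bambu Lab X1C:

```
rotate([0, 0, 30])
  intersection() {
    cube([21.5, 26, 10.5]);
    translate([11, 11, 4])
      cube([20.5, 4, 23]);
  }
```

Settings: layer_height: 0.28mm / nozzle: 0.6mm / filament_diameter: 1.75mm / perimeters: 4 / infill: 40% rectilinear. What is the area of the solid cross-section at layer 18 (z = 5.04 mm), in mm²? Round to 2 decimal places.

42.00 mm²

At z = 5.04 mm: the cube is present — its section is the full 21.5×26 rectangle (area 559.00 mm²); the cube at (11, 11) is present — its section is the full 20.5×4 rectangle (area 82.00 mm²); Taking the intersection: the 20.5×4 cube at (11, 11) partially overlaps the 21.5×26 cube; clipping to the common part keeps 42.00 mm² — area = 42.00 mm²; (whole slice rotated 30° about Z — lengths, areas and connectivity unchanged). Overall, the cross-section is a single solid region. Net area = 42.00 mm².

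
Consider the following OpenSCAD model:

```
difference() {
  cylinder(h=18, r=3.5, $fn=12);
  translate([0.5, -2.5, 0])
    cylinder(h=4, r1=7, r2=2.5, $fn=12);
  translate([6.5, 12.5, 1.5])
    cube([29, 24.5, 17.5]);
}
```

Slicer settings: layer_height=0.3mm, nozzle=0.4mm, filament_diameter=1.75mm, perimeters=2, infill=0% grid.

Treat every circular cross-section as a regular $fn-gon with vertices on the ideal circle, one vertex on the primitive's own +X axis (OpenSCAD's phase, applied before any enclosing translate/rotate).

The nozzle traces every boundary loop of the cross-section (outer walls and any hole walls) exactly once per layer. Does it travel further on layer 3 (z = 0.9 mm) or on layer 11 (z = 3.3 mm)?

Layer 3 (z = 0.9): the r=3.5 cylinder contributes a regular 12-gon of circumradius 3.5 (perimeter = 2·12·3.500·sin(180°/12) = 21.74 mm); the cone at (0.5, -2.5) (r1=7→r2=2.5) has section circumradius 5.987 here — a regular 12-gon (perimeter = 2·12·5.987·sin(180°/12) = 37.19 mm); the cube at (6.5, 12.5) does not reach this height (z outside [1.5, 19]); Subtracting the remaining from the first: starting from the r=3.5 cylinder, the cone at (0.5, -2.5) partially overlaps it — only the 36.46 mm² overlap (of its 107.55 mm²) is removed, clipping the outline — boundary = 4.68 mm. So its perimeter = 4.68 mm. Layer 11 (z = 3.3): the cylinder: section is a regular 12-gon, circumradius r=3.5 (perimeter = 2·12·3.500·sin(180°/12) = 21.74 mm); the cone at (0.5, -2.5) (r1=7→r2=2.5) has section circumradius 3.288 here — a regular 12-gon (perimeter = 2·12·3.288·sin(180°/12) = 20.42 mm); the cube at (6.5, 12.5) (footprint 29×24.5) is included at this height (perimeter 107.00 mm); After the difference (first − rest): starting from the r=3.5 cylinder, the cone at (0.5, -2.5) partially overlaps it — only the 18.01 mm² overlap (of its 32.42 mm²) is removed, clipping the outline; the 29×24.5 cube at (6.5, 12.5) misses the remaining region (no effect) — boundary = 22.01 mm. So its perimeter = 22.01 mm. Layer 11 is larger (22.01 vs 4.68 mm).

layer 11 (z = 3.3 mm)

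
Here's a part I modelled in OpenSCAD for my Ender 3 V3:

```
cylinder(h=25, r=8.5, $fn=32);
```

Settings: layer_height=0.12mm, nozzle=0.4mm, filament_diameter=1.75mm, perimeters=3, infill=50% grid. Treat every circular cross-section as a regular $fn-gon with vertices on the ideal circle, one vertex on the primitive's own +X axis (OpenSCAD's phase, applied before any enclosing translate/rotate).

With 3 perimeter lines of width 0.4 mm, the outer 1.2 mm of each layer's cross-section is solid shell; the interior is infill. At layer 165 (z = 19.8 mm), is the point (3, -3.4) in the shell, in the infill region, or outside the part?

infill

At z = 19.8 mm: the r=8.5 cylinder gives a regular 32-gon of circumradius 8.5 (constant along its height). Overall, the cross-section is a single solid region. The nearest boundary edge runs (4.72, -7.07)→(6.01, -6.01); distance from the point to it = 3.93 mm. The point is inside the cross-section and 3.93 mm from the nearest boundary — more than the 1.2 mm shell width (3 × 0.4), so it's in the infill interior.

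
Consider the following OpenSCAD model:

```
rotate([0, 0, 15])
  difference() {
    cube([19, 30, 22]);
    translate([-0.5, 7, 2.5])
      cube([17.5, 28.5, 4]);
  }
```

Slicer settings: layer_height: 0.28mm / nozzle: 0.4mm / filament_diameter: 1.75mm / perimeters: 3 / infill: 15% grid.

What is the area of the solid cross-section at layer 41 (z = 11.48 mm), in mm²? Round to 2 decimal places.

At z = 11.48 mm: the cube is present — its section is the full 19×30 rectangle (area 570.00 mm²); the cube at (-0.5, 7) is not intersected at this z (z outside [2.5, 6.5]); Taking the first minus the rest: none of the subtracted shapes is present at this height, so the 19×30 cube is unchanged — area = 570.00 mm²; (rotated 15° about Z; rotation is an isometry so areas/perimeters/island counts are preserved). Overall, the cross-section is a single solid region. Net area = 570.00 mm².

570.00 mm²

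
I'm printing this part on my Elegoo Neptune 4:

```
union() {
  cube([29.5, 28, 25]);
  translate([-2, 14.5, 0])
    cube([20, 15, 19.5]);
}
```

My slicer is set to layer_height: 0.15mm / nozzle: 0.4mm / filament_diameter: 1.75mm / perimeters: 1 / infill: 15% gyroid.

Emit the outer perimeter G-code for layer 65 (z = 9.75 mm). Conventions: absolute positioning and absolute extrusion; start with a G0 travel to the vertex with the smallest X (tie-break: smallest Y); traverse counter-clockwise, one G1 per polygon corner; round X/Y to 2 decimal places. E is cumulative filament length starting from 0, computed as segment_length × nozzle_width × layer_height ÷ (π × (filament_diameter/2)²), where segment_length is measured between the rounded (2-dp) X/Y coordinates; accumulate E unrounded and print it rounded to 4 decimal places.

G0 X-2.00 Y14.50 Z9.75
G1 X0.00 Y14.50 E0.0499
G1 X0.00 Y0.00 E0.4116
G1 X29.50 Y0.00 E1.1475
G1 X29.50 Y28.00 E1.8459
G1 X18.00 Y28.00 E2.1328
G1 X18.00 Y29.50 E2.1702
G1 X-2.00 Y29.50 E2.6691
G1 X-2.00 Y14.50 E3.0433

At z = 9.75 mm: the 29.5×28 cube contributes its full rectangle; the 20×15 cube at (-2, 14.5) contributes its full rectangle; Merging all regions: the regions partially overlap (shared area 243.00 mm²), so overlapping operands fuse into one piece — 1 connected region. The outline is a single polygon with 8 vertices. Extrusion per mm of travel: 0.4 × 0.15 / (π × 0.875²) = 0.024945. Accumulating E over each segment gives final E = 3.0433.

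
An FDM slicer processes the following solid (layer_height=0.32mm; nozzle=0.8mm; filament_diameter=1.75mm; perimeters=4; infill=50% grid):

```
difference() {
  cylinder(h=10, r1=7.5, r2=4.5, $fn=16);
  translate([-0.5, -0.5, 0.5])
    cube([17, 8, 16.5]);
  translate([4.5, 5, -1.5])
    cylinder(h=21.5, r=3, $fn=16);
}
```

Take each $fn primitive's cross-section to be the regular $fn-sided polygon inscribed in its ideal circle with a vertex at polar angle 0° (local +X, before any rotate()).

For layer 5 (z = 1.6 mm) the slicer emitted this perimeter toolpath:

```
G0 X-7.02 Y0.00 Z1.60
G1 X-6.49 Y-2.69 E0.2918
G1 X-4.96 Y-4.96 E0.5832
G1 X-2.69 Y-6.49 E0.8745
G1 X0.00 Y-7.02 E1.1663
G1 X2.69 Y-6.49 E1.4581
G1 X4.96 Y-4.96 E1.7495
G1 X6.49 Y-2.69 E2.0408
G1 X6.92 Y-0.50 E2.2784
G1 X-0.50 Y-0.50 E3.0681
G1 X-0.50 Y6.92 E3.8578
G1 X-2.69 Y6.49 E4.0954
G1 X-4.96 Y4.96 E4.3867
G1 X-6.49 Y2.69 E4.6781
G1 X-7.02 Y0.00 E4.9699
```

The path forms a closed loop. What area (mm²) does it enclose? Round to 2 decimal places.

Apply the shoelace formula to the sequence of (X, Y) vertices; enclosed area = 105.97 mm².

105.97 mm²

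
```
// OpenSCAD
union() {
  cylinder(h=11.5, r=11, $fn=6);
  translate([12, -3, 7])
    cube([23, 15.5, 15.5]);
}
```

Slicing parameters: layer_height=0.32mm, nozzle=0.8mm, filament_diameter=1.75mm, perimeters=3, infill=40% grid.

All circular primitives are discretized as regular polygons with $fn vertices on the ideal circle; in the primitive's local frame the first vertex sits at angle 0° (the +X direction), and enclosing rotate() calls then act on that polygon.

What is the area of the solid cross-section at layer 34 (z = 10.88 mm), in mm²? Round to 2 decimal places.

At z = 10.88 mm: the r=11 cylinder gives a regular 6-gon of circumradius 11 (constant along its height) (area = (6/2)·11.000²·sin(360°/6) = 314.37 mm²); the cube at (12, -3) is present — its section is the full 23×15.5 rectangle (area 356.50 mm²); Merging all regions: the 2 present regions are separate (no shared area or edge), so areas and boundary lengths simply add and each stays a separate island — area = 670.87 mm². Overall, the cross-section has 2 separate islands. Net area = 670.87 mm².

670.87 mm²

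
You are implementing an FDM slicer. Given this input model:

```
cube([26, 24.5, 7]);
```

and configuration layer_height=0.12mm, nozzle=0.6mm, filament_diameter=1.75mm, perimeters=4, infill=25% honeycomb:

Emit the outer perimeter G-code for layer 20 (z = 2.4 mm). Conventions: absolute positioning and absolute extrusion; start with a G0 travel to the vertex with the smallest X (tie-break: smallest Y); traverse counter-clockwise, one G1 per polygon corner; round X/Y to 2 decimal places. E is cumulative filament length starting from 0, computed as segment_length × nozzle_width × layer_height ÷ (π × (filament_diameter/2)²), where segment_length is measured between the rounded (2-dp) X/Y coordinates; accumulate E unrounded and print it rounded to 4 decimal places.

At z = 2.4 mm: the cube (footprint 26×24.5) is included at this height. The outline is a single polygon with 4 vertices. Extrusion per mm of travel: 0.6 × 0.12 / (π × 0.875²) = 0.029934. Accumulating E over each segment gives final E = 3.0233.

G0 X0.00 Y0.00 Z2.40
G1 X26.00 Y0.00 E0.7783
G1 X26.00 Y24.50 E1.5117
G1 X0.00 Y24.50 E2.2900
G1 X0.00 Y0.00 E3.0233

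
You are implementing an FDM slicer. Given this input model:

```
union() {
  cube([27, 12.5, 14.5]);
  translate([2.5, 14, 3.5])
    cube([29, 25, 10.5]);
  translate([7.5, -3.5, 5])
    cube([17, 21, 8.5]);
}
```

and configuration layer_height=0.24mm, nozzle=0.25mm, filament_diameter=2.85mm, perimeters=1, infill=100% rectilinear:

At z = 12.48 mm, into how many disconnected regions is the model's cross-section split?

At z = 12.48 mm: the cube (footprint 27×12.5) is included at this height; the cube at (2.5, 14) (footprint 29×25) is included at this height; the 17×21 cube at (7.5, -3.5) contributes its full rectangle; Taking the union: the regions partially overlap (shared area 272.00 mm²), so overlapping operands fuse into one piece — 1 connected region. The result has 1 disconnected region.

1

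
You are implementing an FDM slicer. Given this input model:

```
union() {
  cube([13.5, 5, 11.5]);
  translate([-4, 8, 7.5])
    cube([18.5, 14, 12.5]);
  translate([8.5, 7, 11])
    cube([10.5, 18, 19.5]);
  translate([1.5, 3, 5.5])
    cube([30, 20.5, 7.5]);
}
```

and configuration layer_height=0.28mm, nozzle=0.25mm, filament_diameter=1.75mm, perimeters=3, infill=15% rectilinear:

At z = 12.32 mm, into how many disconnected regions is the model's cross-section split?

1

At z = 12.32 mm: the cube does not reach this height (z outside [0, 11.5]); the 18.5×14 cube at (-4, 8) contributes its full rectangle; the cube at (8.5, 7) (footprint 10.5×18) is included at this height; the cube at (1.5, 3) (footprint 30×20.5) is included at this height; Combining (union): the regions partially overlap (shared area 355.25 mm²), so overlapping operands fuse into one piece — 1 connected region. The result has 1 disconnected region.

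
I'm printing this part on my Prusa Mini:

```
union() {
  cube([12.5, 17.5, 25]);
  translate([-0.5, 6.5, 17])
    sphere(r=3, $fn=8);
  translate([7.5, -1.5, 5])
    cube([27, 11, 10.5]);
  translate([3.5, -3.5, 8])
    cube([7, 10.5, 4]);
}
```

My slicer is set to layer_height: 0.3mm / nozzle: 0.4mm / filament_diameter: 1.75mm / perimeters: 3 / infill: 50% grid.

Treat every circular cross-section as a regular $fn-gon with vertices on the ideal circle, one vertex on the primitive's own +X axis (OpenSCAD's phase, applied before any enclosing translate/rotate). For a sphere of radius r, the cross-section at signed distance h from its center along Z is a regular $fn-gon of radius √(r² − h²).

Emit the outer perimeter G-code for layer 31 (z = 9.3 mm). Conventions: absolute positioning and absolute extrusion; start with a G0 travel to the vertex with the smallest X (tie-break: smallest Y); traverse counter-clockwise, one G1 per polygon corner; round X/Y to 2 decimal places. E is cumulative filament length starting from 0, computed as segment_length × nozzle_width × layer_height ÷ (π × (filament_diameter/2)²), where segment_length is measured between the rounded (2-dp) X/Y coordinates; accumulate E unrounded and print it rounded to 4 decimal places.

At z = 9.3 mm: the cube (footprint 12.5×17.5) is included at this height; the sphere at (-0.5, 6.5) is not intersected at this z (|z−center|=7.700 > r=3); the cube at (7.5, -1.5) (footprint 27×11) is included at this height; the 7×10.5 cube at (3.5, -3.5) contributes its full rectangle; Merging all regions: the regions partially overlap (shared area 101.00 mm²), so overlapping operands fuse into one piece — 1 connected region. The outline is a single polygon with 10 vertices. Extrusion per mm of travel: 0.4 × 0.3 / (π × 0.875²) = 0.049890. Accumulating E over each segment gives final E = 5.5378.

G0 X0.00 Y0.00 Z9.30
G1 X3.50 Y0.00 E0.1746
G1 X3.50 Y-3.50 E0.3492
G1 X10.50 Y-3.50 E0.6985
G1 X10.50 Y-1.50 E0.7982
G1 X34.50 Y-1.50 E1.9956
G1 X34.50 Y9.50 E2.5444
G1 X12.50 Y9.50 E3.6420
G1 X12.50 Y17.50 E4.0411
G1 X0.00 Y17.50 E4.6647
G1 X0.00 Y0.00 E5.5378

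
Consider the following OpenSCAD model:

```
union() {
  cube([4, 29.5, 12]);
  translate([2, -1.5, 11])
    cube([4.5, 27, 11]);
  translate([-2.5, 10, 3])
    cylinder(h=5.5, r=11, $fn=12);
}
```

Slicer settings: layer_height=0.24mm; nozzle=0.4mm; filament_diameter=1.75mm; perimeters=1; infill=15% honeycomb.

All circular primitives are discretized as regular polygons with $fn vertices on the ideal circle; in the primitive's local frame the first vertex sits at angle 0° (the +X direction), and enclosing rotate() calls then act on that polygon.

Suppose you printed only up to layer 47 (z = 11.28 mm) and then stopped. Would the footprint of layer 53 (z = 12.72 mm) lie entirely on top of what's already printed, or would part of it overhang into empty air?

Compare the two slices. At z = 11.28: the cube is present — its section is the full 4×29.5 rectangle (area 118.00 mm²); the cube at (2, -1.5) (footprint 4.5×27) is included at this height (area 121.50 mm²); the cylinder at (-2.5, 10) is absent (z outside [3, 8.5]); Merging all regions: the regions partially overlap — summed areas 239.50 mm² minus the doubly-counted overlap 51.00 mm² gives 188.50 mm² — area = 188.50 mm². At z = 12.72: the cube does not reach this height (z outside [0, 12]); the 4.5×27 cube at (2, -1.5) contributes its full rectangle (area 121.50 mm²); the cylinder at (-2.5, 10) is not intersected at this z (z outside [3, 8.5]); Taking the union: only the 4.5×27 cube at (2, -1.5) is present, so the union is just that shape — area = 121.50 mm². Checking containment: the cross-section at z = 12.72 is a subset of the cross-section at z = 11.28.

entirely on top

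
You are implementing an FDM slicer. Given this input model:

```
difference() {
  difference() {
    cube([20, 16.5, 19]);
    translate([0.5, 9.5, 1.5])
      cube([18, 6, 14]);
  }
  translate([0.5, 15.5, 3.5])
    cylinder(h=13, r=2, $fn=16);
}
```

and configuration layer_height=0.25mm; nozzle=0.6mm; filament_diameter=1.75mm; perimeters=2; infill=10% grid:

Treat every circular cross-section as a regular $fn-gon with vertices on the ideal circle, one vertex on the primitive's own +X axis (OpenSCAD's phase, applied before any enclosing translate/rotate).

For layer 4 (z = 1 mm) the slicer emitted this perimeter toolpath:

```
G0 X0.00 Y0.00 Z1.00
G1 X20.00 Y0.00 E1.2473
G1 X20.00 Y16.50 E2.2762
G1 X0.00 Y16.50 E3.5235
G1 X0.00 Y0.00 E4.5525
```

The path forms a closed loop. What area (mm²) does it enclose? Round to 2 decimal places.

Apply the shoelace formula to the sequence of (X, Y) vertices; enclosed area = 330.00 mm².

330.00 mm²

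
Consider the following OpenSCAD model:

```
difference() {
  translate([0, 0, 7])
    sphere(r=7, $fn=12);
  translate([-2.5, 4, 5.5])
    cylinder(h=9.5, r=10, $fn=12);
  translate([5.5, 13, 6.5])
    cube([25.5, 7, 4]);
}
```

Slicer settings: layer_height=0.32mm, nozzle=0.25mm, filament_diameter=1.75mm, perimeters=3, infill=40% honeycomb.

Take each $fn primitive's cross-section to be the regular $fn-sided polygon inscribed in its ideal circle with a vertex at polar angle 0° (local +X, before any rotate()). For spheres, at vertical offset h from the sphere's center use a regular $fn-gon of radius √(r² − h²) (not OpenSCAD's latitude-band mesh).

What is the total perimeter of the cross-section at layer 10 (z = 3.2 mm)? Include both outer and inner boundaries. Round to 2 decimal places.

At z = 3.2 mm: the sphere: section is a regular 12-gon, circumradius = √(r²−h²) = √(7²−3.8²) = 5.879 (perimeter = 2·12·5.879·sin(180°/12) = 36.52 mm); the cylinder at (-2.5, 4) is not intersected at this z (z outside [5.5, 15]); the cube at (5.5, 13) is not intersected at this z (z outside [6.5, 10.5]); Taking the first minus the rest: none of the subtracted shapes is present at this height, so the r=7 sphere is unchanged — boundary = 36.52 mm. Overall, the cross-section is a single solid region. Total boundary length (outer) = 36.52 mm.

36.52 mm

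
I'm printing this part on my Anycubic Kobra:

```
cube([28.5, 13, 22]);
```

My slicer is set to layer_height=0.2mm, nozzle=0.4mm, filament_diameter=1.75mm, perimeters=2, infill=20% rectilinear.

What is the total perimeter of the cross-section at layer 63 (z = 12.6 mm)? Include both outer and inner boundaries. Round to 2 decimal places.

At z = 12.6 mm: the cube (footprint 28.5×13) is included at this height (perimeter 83.00 mm). Overall, the cross-section is a single solid region. Total boundary length (outer) = 83.00 mm.

83.00 mm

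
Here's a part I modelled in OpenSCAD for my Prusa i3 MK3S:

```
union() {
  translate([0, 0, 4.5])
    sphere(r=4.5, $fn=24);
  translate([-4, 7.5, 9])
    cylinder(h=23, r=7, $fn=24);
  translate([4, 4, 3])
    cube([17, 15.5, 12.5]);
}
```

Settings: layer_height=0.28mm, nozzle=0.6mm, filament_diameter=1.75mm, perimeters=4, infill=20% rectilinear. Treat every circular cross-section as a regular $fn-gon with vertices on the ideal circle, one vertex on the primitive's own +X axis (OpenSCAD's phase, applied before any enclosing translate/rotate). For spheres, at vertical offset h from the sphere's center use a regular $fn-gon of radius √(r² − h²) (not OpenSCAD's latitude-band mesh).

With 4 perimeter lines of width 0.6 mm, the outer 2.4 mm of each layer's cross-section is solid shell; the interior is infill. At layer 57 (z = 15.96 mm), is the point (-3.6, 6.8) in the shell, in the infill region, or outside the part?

At z = 15.96 mm: the sphere is absent (|z−center|=11.460 > r=4.5); the cylinder at (-4, 7.5): section is a regular 24-gon, circumradius r=7; the cube at (4, 4) is absent (z outside [3, 15.5]); Combining (union): only the r=7 cylinder at (-4, 7.5) is present, so the union is just that shape — 1 connected region. Overall, the cross-section is a single solid region. The nearest boundary edge runs (-2.19, 0.74)→(-0.50, 1.44); distance from the point to it = 6.14 mm. The point is inside the cross-section and 6.14 mm from the nearest boundary — more than the 2.4 mm shell width (4 × 0.6), so it's in the infill interior.

infill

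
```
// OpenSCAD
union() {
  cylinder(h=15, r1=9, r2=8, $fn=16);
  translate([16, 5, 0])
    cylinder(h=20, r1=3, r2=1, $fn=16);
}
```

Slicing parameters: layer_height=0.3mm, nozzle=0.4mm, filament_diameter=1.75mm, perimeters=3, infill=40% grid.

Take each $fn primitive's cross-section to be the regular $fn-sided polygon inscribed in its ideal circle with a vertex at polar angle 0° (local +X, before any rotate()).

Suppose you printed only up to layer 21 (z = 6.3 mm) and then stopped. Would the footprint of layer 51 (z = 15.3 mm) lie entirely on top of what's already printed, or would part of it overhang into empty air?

Compare the two slices. At z = 6.3: the cone: at t=0.420 of its height the radius interpolates to r₁+(r₂−r₁)t = 8.580, giving a regular 16-gon of that circumradius (area = (16/2)·8.580²·sin(360°/16) = 225.37 mm²); the cone at (16, 5) contributes a regular 16-gon of circumradius 2.370 (interpolated between r1=3 and r2=1 at t=0.315) (area = (16/2)·2.370²·sin(360°/16) = 17.20 mm²); Combining (union): the 2 present regions are separate (no shared area or edge), so areas and boundary lengths simply add and each stays a separate island — area = 242.57 mm². At z = 15.3: the cone does not reach this height (z outside [0, 15]); the cone at (16, 5) contributes a regular 16-gon of circumradius 1.470 (interpolated between r1=3 and r2=1 at t=0.765) (area = (16/2)·1.470²·sin(360°/16) = 6.62 mm²); Combining (union): only the cone at (16, 5) is present, so the union is just that shape — area = 6.62 mm². Checking containment: the cross-section at z = 15.3 is a subset of the cross-section at z = 6.3.

entirely on top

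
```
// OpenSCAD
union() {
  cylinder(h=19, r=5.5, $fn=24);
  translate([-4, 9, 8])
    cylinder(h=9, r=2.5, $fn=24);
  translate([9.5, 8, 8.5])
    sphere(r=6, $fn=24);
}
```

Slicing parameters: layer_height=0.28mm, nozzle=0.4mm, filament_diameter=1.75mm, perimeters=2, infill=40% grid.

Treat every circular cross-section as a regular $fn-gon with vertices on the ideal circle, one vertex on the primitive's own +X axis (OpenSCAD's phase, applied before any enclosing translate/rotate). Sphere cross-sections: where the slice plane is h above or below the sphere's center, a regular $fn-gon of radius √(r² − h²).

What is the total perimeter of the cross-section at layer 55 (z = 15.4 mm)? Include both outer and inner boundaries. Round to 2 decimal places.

At z = 15.4 mm: the r=5.5 cylinder contributes a regular 24-gon of circumradius 5.5 (perimeter = 2·24·5.500·sin(180°/24) = 34.46 mm); the r=2.5 cylinder at (-4, 9) contributes a regular 24-gon of circumradius 2.5 (perimeter = 2·24·2.500·sin(180°/24) = 15.66 mm); the sphere at (9.5, 8) is not intersected at this z (|z−center|=6.900 > r=6); Taking the union: the 2 present regions are separate (no shared area or edge), so areas and boundary lengths simply add and each stays a separate island — boundary = 50.12 mm. Overall, the cross-section has 2 separate islands. Total boundary length (outer) = 50.12 mm.

50.12 mm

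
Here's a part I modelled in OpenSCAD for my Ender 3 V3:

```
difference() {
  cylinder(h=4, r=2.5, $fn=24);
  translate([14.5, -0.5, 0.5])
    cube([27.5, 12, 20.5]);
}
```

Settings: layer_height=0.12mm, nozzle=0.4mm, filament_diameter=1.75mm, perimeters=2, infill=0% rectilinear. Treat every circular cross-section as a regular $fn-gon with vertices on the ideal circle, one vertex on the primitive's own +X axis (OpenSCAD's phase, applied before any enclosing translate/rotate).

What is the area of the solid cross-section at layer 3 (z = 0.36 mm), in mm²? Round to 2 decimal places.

19.41 mm²

At z = 0.36 mm: the r=2.5 cylinder gives a regular 24-gon of circumradius 2.5 (constant along its height) (area = (24/2)·2.500²·sin(360°/24) = 19.41 mm²); the cube at (14.5, -0.5) is not intersected at this z (z outside [0.5, 21]); Taking the first minus the rest: none of the subtracted shapes is present at this height, so the r=2.5 cylinder is unchanged — area = 19.41 mm². Overall, the cross-section is a single solid region. Net area = 19.41 mm².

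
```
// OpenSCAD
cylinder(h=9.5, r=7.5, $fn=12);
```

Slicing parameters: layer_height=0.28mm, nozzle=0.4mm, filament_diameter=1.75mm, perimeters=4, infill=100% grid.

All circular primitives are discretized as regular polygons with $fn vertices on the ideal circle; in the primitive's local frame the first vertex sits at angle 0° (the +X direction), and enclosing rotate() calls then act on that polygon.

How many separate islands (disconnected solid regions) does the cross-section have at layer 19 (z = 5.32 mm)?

1

At z = 5.32 mm: the cylinder: section is a regular 12-gon, circumradius r=7.5. Overall, the cross-section is a single solid region. Island count = 1.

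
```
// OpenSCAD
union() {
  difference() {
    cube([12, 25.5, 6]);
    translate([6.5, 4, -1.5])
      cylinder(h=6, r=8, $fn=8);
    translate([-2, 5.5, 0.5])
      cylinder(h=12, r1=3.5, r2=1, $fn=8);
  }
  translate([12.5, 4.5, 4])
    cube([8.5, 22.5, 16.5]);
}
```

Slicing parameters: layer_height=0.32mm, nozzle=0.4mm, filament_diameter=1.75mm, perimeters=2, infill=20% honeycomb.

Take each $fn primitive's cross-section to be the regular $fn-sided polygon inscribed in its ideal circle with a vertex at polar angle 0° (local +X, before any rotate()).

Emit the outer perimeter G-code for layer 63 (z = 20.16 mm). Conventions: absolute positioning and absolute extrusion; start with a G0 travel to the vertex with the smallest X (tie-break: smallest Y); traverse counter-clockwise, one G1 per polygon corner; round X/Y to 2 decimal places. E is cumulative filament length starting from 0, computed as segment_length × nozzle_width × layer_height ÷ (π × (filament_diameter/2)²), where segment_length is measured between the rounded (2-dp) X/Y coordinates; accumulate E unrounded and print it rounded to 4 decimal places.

At z = 20.16 mm: the cube is absent (z outside [0, 6]); the cylinder at (6.5, 4) is not intersected at this z (z outside [-1.5, 4.5]); the cone at (-2, 5.5) is absent (z outside [0.5, 12.5]); After the difference (first − rest): the first operand is absent here, so nothing remains; the cube at (12.5, 4.5) (footprint 8.5×22.5) is included at this height; Merging all regions: only the 8.5×22.5 cube at (12.5, 4.5) is present, so the union is just that shape — 1 connected region. The outline is a single polygon with 4 vertices. Extrusion per mm of travel: 0.4 × 0.32 / (π × 0.875²) = 0.053216. Accumulating E over each segment gives final E = 3.2994.

G0 X12.50 Y4.50 Z20.16
G1 X21.00 Y4.50 E0.4523
G1 X21.00 Y27.00 E1.6497
G1 X12.50 Y27.00 E2.1020
G1 X12.50 Y4.50 E3.2994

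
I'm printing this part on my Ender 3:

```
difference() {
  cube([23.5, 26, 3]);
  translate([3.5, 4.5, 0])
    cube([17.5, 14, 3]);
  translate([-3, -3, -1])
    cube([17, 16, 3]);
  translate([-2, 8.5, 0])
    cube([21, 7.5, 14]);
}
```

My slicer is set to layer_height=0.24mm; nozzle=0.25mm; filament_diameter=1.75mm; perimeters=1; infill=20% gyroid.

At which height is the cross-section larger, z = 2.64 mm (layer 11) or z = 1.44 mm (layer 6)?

layer 11 (z = 2.64 mm)

Layer 11 (z = 2.64): the cube (footprint 23.5×26) is included at this height (area 611.00 mm²); the cube at (3.5, 4.5) (footprint 17.5×14) is included at this height (area 245.00 mm²); the cube at (-3, -3) is not intersected at this z (z outside [-1, 2]); the 21×7.5 cube at (-2, 8.5) contributes its full rectangle (area 157.50 mm²); Taking the first minus the rest: starting from the 23.5×26 cube (611.00 mm²), the 17.5×14 cube at (3.5, 4.5) lies wholly inside it (removes its full 245.00 mm² and its 63.00 mm outline becomes a hole wall); the 21×7.5 cube at (-2, 8.5) partially overlaps it — only the 26.25 mm² overlap (of its 157.50 mm²) is removed, clipping the outline — area = 339.75 mm². So its area = 339.75 mm². Layer 6 (z = 1.44): the 23.5×26 cube contributes its full rectangle (area 611.00 mm²); the cube at (3.5, 4.5) (footprint 17.5×14) is included at this height (area 245.00 mm²); the cube at (-3, -3) (footprint 17×16) is included at this height (area 272.00 mm²); the cube at (-2, 8.5) is present — its section is the full 21×7.5 rectangle (area 157.50 mm²); Taking the first minus the rest: starting from the 23.5×26 cube (611.00 mm²), the 17.5×14 cube at (3.5, 4.5) lies wholly inside it (removes its full 245.00 mm² and its 63.00 mm outline becomes a hole wall); the 17×16 cube at (-3, -3) partially overlaps it — only the 92.75 mm² overlap (of its 272.00 mm²) is removed, clipping the outline; the 21×7.5 cube at (-2, 8.5) partially overlaps it — only the 10.50 mm² overlap (of its 157.50 mm²) is removed, clipping the outline — area = 262.75 mm². So its area = 262.75 mm². Layer 11 is larger (339.75 vs 262.75 mm²).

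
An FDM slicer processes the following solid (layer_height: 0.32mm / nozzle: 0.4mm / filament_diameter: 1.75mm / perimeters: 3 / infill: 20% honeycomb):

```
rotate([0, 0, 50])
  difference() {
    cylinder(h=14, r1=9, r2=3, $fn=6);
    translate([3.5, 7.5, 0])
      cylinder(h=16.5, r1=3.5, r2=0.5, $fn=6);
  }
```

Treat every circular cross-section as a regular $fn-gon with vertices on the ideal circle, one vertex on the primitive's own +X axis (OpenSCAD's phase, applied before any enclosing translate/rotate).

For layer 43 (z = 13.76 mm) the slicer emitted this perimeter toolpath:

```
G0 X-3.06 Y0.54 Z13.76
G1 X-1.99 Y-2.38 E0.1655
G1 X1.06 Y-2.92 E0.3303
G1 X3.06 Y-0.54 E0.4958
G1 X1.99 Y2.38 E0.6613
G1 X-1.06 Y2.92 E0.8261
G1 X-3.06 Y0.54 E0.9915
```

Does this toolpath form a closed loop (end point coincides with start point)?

yes

Start point (G0): (-3.06, 0.54). End point (last G1): the path returns to the start — closed.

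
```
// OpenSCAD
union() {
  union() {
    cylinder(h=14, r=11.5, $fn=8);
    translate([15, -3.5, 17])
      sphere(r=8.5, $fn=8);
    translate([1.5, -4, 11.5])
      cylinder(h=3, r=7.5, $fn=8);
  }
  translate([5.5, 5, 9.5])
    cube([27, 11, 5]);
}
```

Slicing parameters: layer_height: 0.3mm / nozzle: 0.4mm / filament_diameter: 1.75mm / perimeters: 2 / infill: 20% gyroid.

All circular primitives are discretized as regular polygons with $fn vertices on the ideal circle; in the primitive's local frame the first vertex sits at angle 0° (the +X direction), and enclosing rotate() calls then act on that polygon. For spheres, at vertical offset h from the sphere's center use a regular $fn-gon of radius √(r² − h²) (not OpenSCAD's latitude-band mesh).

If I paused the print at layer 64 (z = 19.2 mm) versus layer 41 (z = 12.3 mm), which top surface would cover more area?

Layer 64 (z = 19.2): the cylinder does not reach this height (z outside [0, 14]); the r=8.5 sphere at (15, -3.5) slices to a regular 8-gon of circumradius 8.210 (√(r²−h²) with h=2.2 from center) (area = (8/2)·8.210²·sin(360°/8) = 190.66 mm²); the cylinder at (1.5, -4) is not intersected at this z (z outside [11.5, 14.5]); Combining (union): only the r=8.5 sphere at (15, -3.5) is present, so the union is just that shape — area = 190.66 mm²; the cube at (5.5, 5) does not reach this height (z outside [9.5, 14.5]); Taking the union: only that combined region is present, so the union is just that shape — area = 190.66 mm². So its area = 190.66 mm². Layer 41 (z = 12.3): the cylinder: section is a regular 8-gon, circumradius r=11.5 (area = (8/2)·11.500²·sin(360°/8) = 374.06 mm²); the r=8.5 sphere at (15, -3.5) slices to a regular 8-gon of circumradius 7.082 (√(r²−h²) with h=4.7 from center) (area = (8/2)·7.082²·sin(360°/8) = 141.87 mm²); the cylinder at (1.5, -4): section is a regular 8-gon, circumradius r=7.5 (area = (8/2)·7.500²·sin(360°/8) = 159.10 mm²); Taking the union: the regions partially overlap — summed areas 675.03 mm² minus the doubly-counted overlap 168.10 mm² gives 506.94 mm² — area = 506.94 mm²; the cube at (5.5, 5) is present — its section is the full 27×11 rectangle (area 297.00 mm²); Taking the union: the regions partially overlap — summed areas 803.94 mm² minus the doubly-counted overlap 11.71 mm² gives 792.23 mm² — area = 792.23 mm². So its area = 792.23 mm². Layer 41 is larger (792.23 vs 190.66 mm²).

layer 41 (z = 12.3 mm)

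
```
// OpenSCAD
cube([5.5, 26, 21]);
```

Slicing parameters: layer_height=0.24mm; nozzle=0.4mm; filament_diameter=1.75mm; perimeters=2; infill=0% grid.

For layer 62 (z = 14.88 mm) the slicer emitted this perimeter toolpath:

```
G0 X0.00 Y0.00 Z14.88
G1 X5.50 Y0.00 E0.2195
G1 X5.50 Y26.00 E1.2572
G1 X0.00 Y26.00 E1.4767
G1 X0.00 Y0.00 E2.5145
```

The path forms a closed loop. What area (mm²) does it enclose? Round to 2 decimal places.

Apply the shoelace formula to the sequence of (X, Y) vertices; enclosed area = 143.00 mm².

143.00 mm²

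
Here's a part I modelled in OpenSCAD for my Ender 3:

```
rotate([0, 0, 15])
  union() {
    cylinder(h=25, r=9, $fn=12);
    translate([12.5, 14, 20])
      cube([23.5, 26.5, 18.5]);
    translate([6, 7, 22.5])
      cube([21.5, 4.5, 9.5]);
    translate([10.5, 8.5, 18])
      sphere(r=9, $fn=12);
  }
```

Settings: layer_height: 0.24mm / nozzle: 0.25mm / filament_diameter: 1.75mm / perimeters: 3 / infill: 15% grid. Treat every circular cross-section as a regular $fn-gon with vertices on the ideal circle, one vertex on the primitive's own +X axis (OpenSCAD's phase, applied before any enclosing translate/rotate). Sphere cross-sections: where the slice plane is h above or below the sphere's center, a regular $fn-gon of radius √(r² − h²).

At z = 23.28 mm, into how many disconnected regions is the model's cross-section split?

1

At z = 23.28 mm: the cylinder: section is a regular 12-gon, circumradius r=9; the cube at (12.5, 14) is present — its section is the full 23.5×26.5 rectangle; the cube at (6, 7) is present — its section is the full 21.5×4.5 rectangle; the r=9 sphere at (10.5, 8.5) contributes a regular 12-gon of circumradius √(9²−5.28²) = 7.288; Taking the union: the regions partially overlap (shared area 67.20 mm²), so overlapping operands fuse into one piece — 1 connected region; (rotated 15° about Z; rotation is an isometry so areas/perimeters/island counts are preserved). The result has 1 disconnected region.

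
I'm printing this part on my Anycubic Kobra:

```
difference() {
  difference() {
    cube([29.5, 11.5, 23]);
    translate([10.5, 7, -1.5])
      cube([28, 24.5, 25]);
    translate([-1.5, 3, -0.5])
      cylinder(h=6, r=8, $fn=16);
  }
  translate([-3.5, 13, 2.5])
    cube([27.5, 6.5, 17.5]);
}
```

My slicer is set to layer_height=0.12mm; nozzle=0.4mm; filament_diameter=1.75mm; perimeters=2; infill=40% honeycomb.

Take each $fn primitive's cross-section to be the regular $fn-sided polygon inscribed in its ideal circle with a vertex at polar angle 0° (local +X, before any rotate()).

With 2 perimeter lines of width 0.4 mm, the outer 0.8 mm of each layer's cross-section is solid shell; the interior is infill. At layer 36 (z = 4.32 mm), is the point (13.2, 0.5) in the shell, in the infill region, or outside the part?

shell

At z = 4.32 mm: the 29.5×11.5 cube contributes its full rectangle; the 28×24.5 cube at (10.5, 7) contributes its full rectangle; the cylinder at (-1.5, 3): section is a regular 16-gon, circumradius r=8; Subtracting the remaining from the first: starting from the 29.5×11.5 cube, the 28×24.5 cube at (10.5, 7) partially overlaps it — only the 85.50 mm² overlap (of its 686.00 mm²) is removed, clipping the outline; the r=8 cylinder at (-1.5, 3) partially overlaps it — only the 55.81 mm² overlap (of its 195.93 mm²) is removed, clipping the outline — 1 connected region; the cube at (-3.5, 13) is present — its section is the full 27.5×6.5 rectangle; Taking the first minus the rest: starting from the result so far, the 27.5×6.5 cube at (-3.5, 13) misses the remaining region (no effect) — 1 connected region. Overall, the cross-section is a single solid region. The nearest boundary edge runs (29.50, 0.00)→(5.90, 0.00); distance from the point to it = 0.50 mm. The point is inside the cross-section, 0.50 mm from the nearest boundary — within the 0.8 mm shell band (2 × 0.4).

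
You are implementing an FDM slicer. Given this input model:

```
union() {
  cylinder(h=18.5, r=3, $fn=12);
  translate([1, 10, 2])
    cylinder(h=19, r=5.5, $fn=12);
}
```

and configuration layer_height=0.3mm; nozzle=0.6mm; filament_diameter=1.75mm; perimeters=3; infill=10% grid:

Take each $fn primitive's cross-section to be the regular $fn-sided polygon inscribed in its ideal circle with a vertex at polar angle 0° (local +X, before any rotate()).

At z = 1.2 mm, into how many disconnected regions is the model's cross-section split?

At z = 1.2 mm: the r=3 cylinder contributes a regular 12-gon of circumradius 3; the cylinder at (1, 10) is absent (z outside [2, 21]); Combining (union): only the r=3 cylinder is present, so the union is just that shape — 1 connected region. The result has 1 disconnected region.

1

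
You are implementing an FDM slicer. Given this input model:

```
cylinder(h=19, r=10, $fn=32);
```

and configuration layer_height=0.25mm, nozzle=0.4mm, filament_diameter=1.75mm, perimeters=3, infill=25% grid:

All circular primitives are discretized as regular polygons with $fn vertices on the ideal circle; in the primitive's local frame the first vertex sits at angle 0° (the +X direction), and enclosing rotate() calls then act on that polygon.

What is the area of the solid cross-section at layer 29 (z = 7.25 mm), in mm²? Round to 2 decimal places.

At z = 7.25 mm: the r=10 cylinder contributes a regular 32-gon of circumradius 10 (area = (32/2)·10.000²·sin(360°/32) = 312.14 mm²). Overall, the cross-section is a single solid region. Net area = 312.14 mm².

312.14 mm²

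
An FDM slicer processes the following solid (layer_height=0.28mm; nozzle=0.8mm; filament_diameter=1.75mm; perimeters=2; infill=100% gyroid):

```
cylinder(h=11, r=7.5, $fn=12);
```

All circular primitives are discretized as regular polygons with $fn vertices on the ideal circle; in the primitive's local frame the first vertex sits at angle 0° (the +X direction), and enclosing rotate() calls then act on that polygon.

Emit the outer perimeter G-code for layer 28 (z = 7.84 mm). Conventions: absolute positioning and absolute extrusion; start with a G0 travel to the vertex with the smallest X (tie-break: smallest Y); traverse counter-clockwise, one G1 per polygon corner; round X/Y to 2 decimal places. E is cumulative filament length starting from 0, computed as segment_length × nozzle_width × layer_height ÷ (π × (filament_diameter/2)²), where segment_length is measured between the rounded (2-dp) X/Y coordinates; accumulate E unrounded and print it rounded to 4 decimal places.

G0 X-7.50 Y0.00 Z7.84
G1 X-6.50 Y-3.75 E0.3614
G1 X-3.75 Y-6.50 E0.7236
G1 X0.00 Y-7.50 E1.0851
G1 X3.75 Y-6.50 E1.4465
G1 X6.50 Y-3.75 E1.8087
G1 X7.50 Y0.00 E2.1701
G1 X6.50 Y3.75 E2.5315
G1 X3.75 Y6.50 E2.8937
G1 X0.00 Y7.50 E3.2552
G1 X-3.75 Y6.50 E3.6166
G1 X-6.50 Y3.75 E3.9788
G1 X-7.50 Y0.00 E4.3402

At z = 7.84 mm: the r=7.5 cylinder contributes a regular 12-gon of circumradius 7.5. The outline is a single polygon with 12 vertices. Extrusion per mm of travel: 0.8 × 0.28 / (π × 0.875²) = 0.093128. Accumulating E over each segment gives final E = 4.3402.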